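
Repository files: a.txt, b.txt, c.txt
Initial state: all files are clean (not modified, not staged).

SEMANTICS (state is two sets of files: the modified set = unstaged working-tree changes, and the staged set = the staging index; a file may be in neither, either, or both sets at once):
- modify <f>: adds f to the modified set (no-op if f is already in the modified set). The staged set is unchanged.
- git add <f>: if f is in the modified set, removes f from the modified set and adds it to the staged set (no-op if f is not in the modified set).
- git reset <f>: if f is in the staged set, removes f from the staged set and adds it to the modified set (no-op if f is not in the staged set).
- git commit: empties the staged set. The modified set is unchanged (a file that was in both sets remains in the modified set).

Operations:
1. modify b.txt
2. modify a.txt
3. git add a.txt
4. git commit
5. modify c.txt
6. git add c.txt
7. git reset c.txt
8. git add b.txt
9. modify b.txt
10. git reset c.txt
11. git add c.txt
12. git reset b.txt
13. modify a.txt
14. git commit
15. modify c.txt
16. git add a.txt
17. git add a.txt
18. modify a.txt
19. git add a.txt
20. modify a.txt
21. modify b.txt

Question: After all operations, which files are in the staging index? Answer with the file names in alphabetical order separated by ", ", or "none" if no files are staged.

After op 1 (modify b.txt): modified={b.txt} staged={none}
After op 2 (modify a.txt): modified={a.txt, b.txt} staged={none}
After op 3 (git add a.txt): modified={b.txt} staged={a.txt}
After op 4 (git commit): modified={b.txt} staged={none}
After op 5 (modify c.txt): modified={b.txt, c.txt} staged={none}
After op 6 (git add c.txt): modified={b.txt} staged={c.txt}
After op 7 (git reset c.txt): modified={b.txt, c.txt} staged={none}
After op 8 (git add b.txt): modified={c.txt} staged={b.txt}
After op 9 (modify b.txt): modified={b.txt, c.txt} staged={b.txt}
After op 10 (git reset c.txt): modified={b.txt, c.txt} staged={b.txt}
After op 11 (git add c.txt): modified={b.txt} staged={b.txt, c.txt}
After op 12 (git reset b.txt): modified={b.txt} staged={c.txt}
After op 13 (modify a.txt): modified={a.txt, b.txt} staged={c.txt}
After op 14 (git commit): modified={a.txt, b.txt} staged={none}
After op 15 (modify c.txt): modified={a.txt, b.txt, c.txt} staged={none}
After op 16 (git add a.txt): modified={b.txt, c.txt} staged={a.txt}
After op 17 (git add a.txt): modified={b.txt, c.txt} staged={a.txt}
After op 18 (modify a.txt): modified={a.txt, b.txt, c.txt} staged={a.txt}
After op 19 (git add a.txt): modified={b.txt, c.txt} staged={a.txt}
After op 20 (modify a.txt): modified={a.txt, b.txt, c.txt} staged={a.txt}
After op 21 (modify b.txt): modified={a.txt, b.txt, c.txt} staged={a.txt}

Answer: a.txt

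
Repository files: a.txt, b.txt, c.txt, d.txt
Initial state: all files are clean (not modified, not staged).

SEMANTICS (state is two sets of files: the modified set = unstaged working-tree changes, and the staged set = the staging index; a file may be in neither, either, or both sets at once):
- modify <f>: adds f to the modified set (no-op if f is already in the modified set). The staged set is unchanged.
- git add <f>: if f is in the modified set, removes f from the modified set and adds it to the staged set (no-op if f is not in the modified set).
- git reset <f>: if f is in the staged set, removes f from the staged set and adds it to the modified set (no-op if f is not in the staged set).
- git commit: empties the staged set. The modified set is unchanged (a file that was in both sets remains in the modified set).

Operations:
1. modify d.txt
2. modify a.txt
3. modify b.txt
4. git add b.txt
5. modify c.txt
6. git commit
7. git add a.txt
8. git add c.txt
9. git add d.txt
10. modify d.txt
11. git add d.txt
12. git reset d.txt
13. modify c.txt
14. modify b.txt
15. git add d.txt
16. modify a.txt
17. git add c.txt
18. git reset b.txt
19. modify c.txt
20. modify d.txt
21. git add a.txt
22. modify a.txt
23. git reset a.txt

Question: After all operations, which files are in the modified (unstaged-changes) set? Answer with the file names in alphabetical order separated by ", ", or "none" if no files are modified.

Answer: a.txt, b.txt, c.txt, d.txt

Derivation:
After op 1 (modify d.txt): modified={d.txt} staged={none}
After op 2 (modify a.txt): modified={a.txt, d.txt} staged={none}
After op 3 (modify b.txt): modified={a.txt, b.txt, d.txt} staged={none}
After op 4 (git add b.txt): modified={a.txt, d.txt} staged={b.txt}
After op 5 (modify c.txt): modified={a.txt, c.txt, d.txt} staged={b.txt}
After op 6 (git commit): modified={a.txt, c.txt, d.txt} staged={none}
After op 7 (git add a.txt): modified={c.txt, d.txt} staged={a.txt}
After op 8 (git add c.txt): modified={d.txt} staged={a.txt, c.txt}
After op 9 (git add d.txt): modified={none} staged={a.txt, c.txt, d.txt}
After op 10 (modify d.txt): modified={d.txt} staged={a.txt, c.txt, d.txt}
After op 11 (git add d.txt): modified={none} staged={a.txt, c.txt, d.txt}
After op 12 (git reset d.txt): modified={d.txt} staged={a.txt, c.txt}
After op 13 (modify c.txt): modified={c.txt, d.txt} staged={a.txt, c.txt}
After op 14 (modify b.txt): modified={b.txt, c.txt, d.txt} staged={a.txt, c.txt}
After op 15 (git add d.txt): modified={b.txt, c.txt} staged={a.txt, c.txt, d.txt}
After op 16 (modify a.txt): modified={a.txt, b.txt, c.txt} staged={a.txt, c.txt, d.txt}
After op 17 (git add c.txt): modified={a.txt, b.txt} staged={a.txt, c.txt, d.txt}
After op 18 (git reset b.txt): modified={a.txt, b.txt} staged={a.txt, c.txt, d.txt}
After op 19 (modify c.txt): modified={a.txt, b.txt, c.txt} staged={a.txt, c.txt, d.txt}
After op 20 (modify d.txt): modified={a.txt, b.txt, c.txt, d.txt} staged={a.txt, c.txt, d.txt}
After op 21 (git add a.txt): modified={b.txt, c.txt, d.txt} staged={a.txt, c.txt, d.txt}
After op 22 (modify a.txt): modified={a.txt, b.txt, c.txt, d.txt} staged={a.txt, c.txt, d.txt}
After op 23 (git reset a.txt): modified={a.txt, b.txt, c.txt, d.txt} staged={c.txt, d.txt}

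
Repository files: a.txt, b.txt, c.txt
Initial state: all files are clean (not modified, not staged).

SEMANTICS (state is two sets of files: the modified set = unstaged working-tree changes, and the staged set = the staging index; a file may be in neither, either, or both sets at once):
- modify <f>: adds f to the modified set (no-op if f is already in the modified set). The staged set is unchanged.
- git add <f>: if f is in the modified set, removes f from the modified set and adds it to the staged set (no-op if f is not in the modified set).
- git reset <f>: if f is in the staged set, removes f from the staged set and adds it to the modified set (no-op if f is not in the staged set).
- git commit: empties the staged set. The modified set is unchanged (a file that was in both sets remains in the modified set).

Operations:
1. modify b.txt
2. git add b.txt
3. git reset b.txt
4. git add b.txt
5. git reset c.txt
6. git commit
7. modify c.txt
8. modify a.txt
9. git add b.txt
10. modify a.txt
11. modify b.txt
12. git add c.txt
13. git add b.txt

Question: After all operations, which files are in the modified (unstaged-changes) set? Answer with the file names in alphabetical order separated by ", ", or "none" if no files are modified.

Answer: a.txt

Derivation:
After op 1 (modify b.txt): modified={b.txt} staged={none}
After op 2 (git add b.txt): modified={none} staged={b.txt}
After op 3 (git reset b.txt): modified={b.txt} staged={none}
After op 4 (git add b.txt): modified={none} staged={b.txt}
After op 5 (git reset c.txt): modified={none} staged={b.txt}
After op 6 (git commit): modified={none} staged={none}
After op 7 (modify c.txt): modified={c.txt} staged={none}
After op 8 (modify a.txt): modified={a.txt, c.txt} staged={none}
After op 9 (git add b.txt): modified={a.txt, c.txt} staged={none}
After op 10 (modify a.txt): modified={a.txt, c.txt} staged={none}
After op 11 (modify b.txt): modified={a.txt, b.txt, c.txt} staged={none}
After op 12 (git add c.txt): modified={a.txt, b.txt} staged={c.txt}
After op 13 (git add b.txt): modified={a.txt} staged={b.txt, c.txt}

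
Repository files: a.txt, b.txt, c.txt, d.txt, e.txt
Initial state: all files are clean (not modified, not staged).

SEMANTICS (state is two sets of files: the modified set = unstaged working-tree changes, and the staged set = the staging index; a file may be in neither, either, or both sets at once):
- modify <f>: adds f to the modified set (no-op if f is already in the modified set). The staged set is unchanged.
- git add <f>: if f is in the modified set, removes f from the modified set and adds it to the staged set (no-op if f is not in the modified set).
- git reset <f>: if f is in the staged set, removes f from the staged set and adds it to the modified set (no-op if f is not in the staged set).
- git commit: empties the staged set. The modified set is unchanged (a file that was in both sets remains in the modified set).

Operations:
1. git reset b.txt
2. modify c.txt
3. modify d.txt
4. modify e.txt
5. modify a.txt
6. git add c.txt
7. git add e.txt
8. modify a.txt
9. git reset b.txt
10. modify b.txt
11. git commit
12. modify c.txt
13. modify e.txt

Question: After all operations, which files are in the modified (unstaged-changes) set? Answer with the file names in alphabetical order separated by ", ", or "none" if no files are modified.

After op 1 (git reset b.txt): modified={none} staged={none}
After op 2 (modify c.txt): modified={c.txt} staged={none}
After op 3 (modify d.txt): modified={c.txt, d.txt} staged={none}
After op 4 (modify e.txt): modified={c.txt, d.txt, e.txt} staged={none}
After op 5 (modify a.txt): modified={a.txt, c.txt, d.txt, e.txt} staged={none}
After op 6 (git add c.txt): modified={a.txt, d.txt, e.txt} staged={c.txt}
After op 7 (git add e.txt): modified={a.txt, d.txt} staged={c.txt, e.txt}
After op 8 (modify a.txt): modified={a.txt, d.txt} staged={c.txt, e.txt}
After op 9 (git reset b.txt): modified={a.txt, d.txt} staged={c.txt, e.txt}
After op 10 (modify b.txt): modified={a.txt, b.txt, d.txt} staged={c.txt, e.txt}
After op 11 (git commit): modified={a.txt, b.txt, d.txt} staged={none}
After op 12 (modify c.txt): modified={a.txt, b.txt, c.txt, d.txt} staged={none}
After op 13 (modify e.txt): modified={a.txt, b.txt, c.txt, d.txt, e.txt} staged={none}

Answer: a.txt, b.txt, c.txt, d.txt, e.txt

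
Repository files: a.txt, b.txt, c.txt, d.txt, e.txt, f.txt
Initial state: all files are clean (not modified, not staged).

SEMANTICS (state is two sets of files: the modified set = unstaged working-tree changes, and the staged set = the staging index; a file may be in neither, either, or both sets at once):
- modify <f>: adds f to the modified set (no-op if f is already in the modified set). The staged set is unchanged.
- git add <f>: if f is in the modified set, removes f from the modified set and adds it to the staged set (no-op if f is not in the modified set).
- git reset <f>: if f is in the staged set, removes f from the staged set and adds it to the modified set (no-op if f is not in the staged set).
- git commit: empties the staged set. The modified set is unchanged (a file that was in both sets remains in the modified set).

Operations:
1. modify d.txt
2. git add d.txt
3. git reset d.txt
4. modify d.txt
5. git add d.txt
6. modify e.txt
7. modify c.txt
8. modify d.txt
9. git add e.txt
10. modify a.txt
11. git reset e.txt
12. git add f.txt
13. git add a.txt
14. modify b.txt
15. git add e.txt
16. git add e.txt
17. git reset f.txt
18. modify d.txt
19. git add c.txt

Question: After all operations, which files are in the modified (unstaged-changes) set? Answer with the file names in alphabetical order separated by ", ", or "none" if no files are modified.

Answer: b.txt, d.txt

Derivation:
After op 1 (modify d.txt): modified={d.txt} staged={none}
After op 2 (git add d.txt): modified={none} staged={d.txt}
After op 3 (git reset d.txt): modified={d.txt} staged={none}
After op 4 (modify d.txt): modified={d.txt} staged={none}
After op 5 (git add d.txt): modified={none} staged={d.txt}
After op 6 (modify e.txt): modified={e.txt} staged={d.txt}
After op 7 (modify c.txt): modified={c.txt, e.txt} staged={d.txt}
After op 8 (modify d.txt): modified={c.txt, d.txt, e.txt} staged={d.txt}
After op 9 (git add e.txt): modified={c.txt, d.txt} staged={d.txt, e.txt}
After op 10 (modify a.txt): modified={a.txt, c.txt, d.txt} staged={d.txt, e.txt}
After op 11 (git reset e.txt): modified={a.txt, c.txt, d.txt, e.txt} staged={d.txt}
After op 12 (git add f.txt): modified={a.txt, c.txt, d.txt, e.txt} staged={d.txt}
After op 13 (git add a.txt): modified={c.txt, d.txt, e.txt} staged={a.txt, d.txt}
After op 14 (modify b.txt): modified={b.txt, c.txt, d.txt, e.txt} staged={a.txt, d.txt}
After op 15 (git add e.txt): modified={b.txt, c.txt, d.txt} staged={a.txt, d.txt, e.txt}
After op 16 (git add e.txt): modified={b.txt, c.txt, d.txt} staged={a.txt, d.txt, e.txt}
After op 17 (git reset f.txt): modified={b.txt, c.txt, d.txt} staged={a.txt, d.txt, e.txt}
After op 18 (modify d.txt): modified={b.txt, c.txt, d.txt} staged={a.txt, d.txt, e.txt}
After op 19 (git add c.txt): modified={b.txt, d.txt} staged={a.txt, c.txt, d.txt, e.txt}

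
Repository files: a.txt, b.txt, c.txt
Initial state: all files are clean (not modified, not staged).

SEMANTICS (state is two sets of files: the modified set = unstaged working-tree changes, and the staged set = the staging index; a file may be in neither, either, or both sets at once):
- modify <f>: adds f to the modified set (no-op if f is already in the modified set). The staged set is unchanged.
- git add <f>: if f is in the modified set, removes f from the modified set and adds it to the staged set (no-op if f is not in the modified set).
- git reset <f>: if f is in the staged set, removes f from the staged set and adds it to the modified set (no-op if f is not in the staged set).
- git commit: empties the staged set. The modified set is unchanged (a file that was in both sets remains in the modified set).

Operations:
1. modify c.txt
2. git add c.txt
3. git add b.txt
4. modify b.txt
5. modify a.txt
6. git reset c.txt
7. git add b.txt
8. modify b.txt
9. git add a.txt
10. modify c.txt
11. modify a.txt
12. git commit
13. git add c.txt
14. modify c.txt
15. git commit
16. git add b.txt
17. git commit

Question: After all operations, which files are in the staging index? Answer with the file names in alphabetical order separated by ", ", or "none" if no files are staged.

After op 1 (modify c.txt): modified={c.txt} staged={none}
After op 2 (git add c.txt): modified={none} staged={c.txt}
After op 3 (git add b.txt): modified={none} staged={c.txt}
After op 4 (modify b.txt): modified={b.txt} staged={c.txt}
After op 5 (modify a.txt): modified={a.txt, b.txt} staged={c.txt}
After op 6 (git reset c.txt): modified={a.txt, b.txt, c.txt} staged={none}
After op 7 (git add b.txt): modified={a.txt, c.txt} staged={b.txt}
After op 8 (modify b.txt): modified={a.txt, b.txt, c.txt} staged={b.txt}
After op 9 (git add a.txt): modified={b.txt, c.txt} staged={a.txt, b.txt}
After op 10 (modify c.txt): modified={b.txt, c.txt} staged={a.txt, b.txt}
After op 11 (modify a.txt): modified={a.txt, b.txt, c.txt} staged={a.txt, b.txt}
After op 12 (git commit): modified={a.txt, b.txt, c.txt} staged={none}
After op 13 (git add c.txt): modified={a.txt, b.txt} staged={c.txt}
After op 14 (modify c.txt): modified={a.txt, b.txt, c.txt} staged={c.txt}
After op 15 (git commit): modified={a.txt, b.txt, c.txt} staged={none}
After op 16 (git add b.txt): modified={a.txt, c.txt} staged={b.txt}
After op 17 (git commit): modified={a.txt, c.txt} staged={none}

Answer: none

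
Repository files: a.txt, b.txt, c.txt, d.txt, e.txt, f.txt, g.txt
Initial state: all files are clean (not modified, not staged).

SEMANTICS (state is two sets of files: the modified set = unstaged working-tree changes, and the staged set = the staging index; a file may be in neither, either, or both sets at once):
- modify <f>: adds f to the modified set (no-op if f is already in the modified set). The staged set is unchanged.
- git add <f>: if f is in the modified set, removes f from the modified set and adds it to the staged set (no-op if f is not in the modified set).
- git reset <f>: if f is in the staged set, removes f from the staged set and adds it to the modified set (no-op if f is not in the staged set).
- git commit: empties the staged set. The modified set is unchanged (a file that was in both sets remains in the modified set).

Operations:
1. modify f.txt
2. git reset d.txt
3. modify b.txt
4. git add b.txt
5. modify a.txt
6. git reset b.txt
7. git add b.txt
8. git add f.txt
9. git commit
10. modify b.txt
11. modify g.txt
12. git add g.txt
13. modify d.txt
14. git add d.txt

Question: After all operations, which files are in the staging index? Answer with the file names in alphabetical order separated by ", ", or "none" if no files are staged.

Answer: d.txt, g.txt

Derivation:
After op 1 (modify f.txt): modified={f.txt} staged={none}
After op 2 (git reset d.txt): modified={f.txt} staged={none}
After op 3 (modify b.txt): modified={b.txt, f.txt} staged={none}
After op 4 (git add b.txt): modified={f.txt} staged={b.txt}
After op 5 (modify a.txt): modified={a.txt, f.txt} staged={b.txt}
After op 6 (git reset b.txt): modified={a.txt, b.txt, f.txt} staged={none}
After op 7 (git add b.txt): modified={a.txt, f.txt} staged={b.txt}
After op 8 (git add f.txt): modified={a.txt} staged={b.txt, f.txt}
After op 9 (git commit): modified={a.txt} staged={none}
After op 10 (modify b.txt): modified={a.txt, b.txt} staged={none}
After op 11 (modify g.txt): modified={a.txt, b.txt, g.txt} staged={none}
After op 12 (git add g.txt): modified={a.txt, b.txt} staged={g.txt}
After op 13 (modify d.txt): modified={a.txt, b.txt, d.txt} staged={g.txt}
After op 14 (git add d.txt): modified={a.txt, b.txt} staged={d.txt, g.txt}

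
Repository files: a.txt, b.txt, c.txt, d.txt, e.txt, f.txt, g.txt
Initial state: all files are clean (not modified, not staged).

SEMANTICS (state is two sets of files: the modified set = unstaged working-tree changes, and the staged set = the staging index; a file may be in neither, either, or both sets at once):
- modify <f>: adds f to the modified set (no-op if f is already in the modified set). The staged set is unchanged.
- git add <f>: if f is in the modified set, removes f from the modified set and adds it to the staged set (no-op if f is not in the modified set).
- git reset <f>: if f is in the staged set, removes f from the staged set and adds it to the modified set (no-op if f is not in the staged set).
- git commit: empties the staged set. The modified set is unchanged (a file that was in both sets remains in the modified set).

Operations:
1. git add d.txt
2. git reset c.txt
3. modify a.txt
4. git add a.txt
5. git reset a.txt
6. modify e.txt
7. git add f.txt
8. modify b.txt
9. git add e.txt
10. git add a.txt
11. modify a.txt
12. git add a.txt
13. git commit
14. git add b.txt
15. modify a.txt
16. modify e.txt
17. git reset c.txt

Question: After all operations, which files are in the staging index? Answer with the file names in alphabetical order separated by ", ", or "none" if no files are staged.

After op 1 (git add d.txt): modified={none} staged={none}
After op 2 (git reset c.txt): modified={none} staged={none}
After op 3 (modify a.txt): modified={a.txt} staged={none}
After op 4 (git add a.txt): modified={none} staged={a.txt}
After op 5 (git reset a.txt): modified={a.txt} staged={none}
After op 6 (modify e.txt): modified={a.txt, e.txt} staged={none}
After op 7 (git add f.txt): modified={a.txt, e.txt} staged={none}
After op 8 (modify b.txt): modified={a.txt, b.txt, e.txt} staged={none}
After op 9 (git add e.txt): modified={a.txt, b.txt} staged={e.txt}
After op 10 (git add a.txt): modified={b.txt} staged={a.txt, e.txt}
After op 11 (modify a.txt): modified={a.txt, b.txt} staged={a.txt, e.txt}
After op 12 (git add a.txt): modified={b.txt} staged={a.txt, e.txt}
After op 13 (git commit): modified={b.txt} staged={none}
After op 14 (git add b.txt): modified={none} staged={b.txt}
After op 15 (modify a.txt): modified={a.txt} staged={b.txt}
After op 16 (modify e.txt): modified={a.txt, e.txt} staged={b.txt}
After op 17 (git reset c.txt): modified={a.txt, e.txt} staged={b.txt}

Answer: b.txt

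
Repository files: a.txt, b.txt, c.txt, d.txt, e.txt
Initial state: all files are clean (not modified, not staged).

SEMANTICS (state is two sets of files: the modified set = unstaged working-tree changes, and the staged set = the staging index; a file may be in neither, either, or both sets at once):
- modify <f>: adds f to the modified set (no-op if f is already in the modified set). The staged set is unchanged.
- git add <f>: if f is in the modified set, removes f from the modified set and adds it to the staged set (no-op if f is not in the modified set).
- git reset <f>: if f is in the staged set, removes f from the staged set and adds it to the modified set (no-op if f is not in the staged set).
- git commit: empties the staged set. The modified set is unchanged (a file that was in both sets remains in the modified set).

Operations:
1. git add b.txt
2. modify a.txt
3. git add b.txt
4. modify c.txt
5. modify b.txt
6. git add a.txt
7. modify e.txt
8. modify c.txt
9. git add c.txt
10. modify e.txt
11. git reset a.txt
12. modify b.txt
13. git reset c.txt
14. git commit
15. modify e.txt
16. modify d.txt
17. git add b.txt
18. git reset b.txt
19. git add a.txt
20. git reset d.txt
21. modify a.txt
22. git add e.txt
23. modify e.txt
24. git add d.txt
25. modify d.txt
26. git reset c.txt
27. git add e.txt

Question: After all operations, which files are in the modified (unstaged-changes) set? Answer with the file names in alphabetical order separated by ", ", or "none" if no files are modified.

Answer: a.txt, b.txt, c.txt, d.txt

Derivation:
After op 1 (git add b.txt): modified={none} staged={none}
After op 2 (modify a.txt): modified={a.txt} staged={none}
After op 3 (git add b.txt): modified={a.txt} staged={none}
After op 4 (modify c.txt): modified={a.txt, c.txt} staged={none}
After op 5 (modify b.txt): modified={a.txt, b.txt, c.txt} staged={none}
After op 6 (git add a.txt): modified={b.txt, c.txt} staged={a.txt}
After op 7 (modify e.txt): modified={b.txt, c.txt, e.txt} staged={a.txt}
After op 8 (modify c.txt): modified={b.txt, c.txt, e.txt} staged={a.txt}
After op 9 (git add c.txt): modified={b.txt, e.txt} staged={a.txt, c.txt}
After op 10 (modify e.txt): modified={b.txt, e.txt} staged={a.txt, c.txt}
After op 11 (git reset a.txt): modified={a.txt, b.txt, e.txt} staged={c.txt}
After op 12 (modify b.txt): modified={a.txt, b.txt, e.txt} staged={c.txt}
After op 13 (git reset c.txt): modified={a.txt, b.txt, c.txt, e.txt} staged={none}
After op 14 (git commit): modified={a.txt, b.txt, c.txt, e.txt} staged={none}
After op 15 (modify e.txt): modified={a.txt, b.txt, c.txt, e.txt} staged={none}
After op 16 (modify d.txt): modified={a.txt, b.txt, c.txt, d.txt, e.txt} staged={none}
After op 17 (git add b.txt): modified={a.txt, c.txt, d.txt, e.txt} staged={b.txt}
After op 18 (git reset b.txt): modified={a.txt, b.txt, c.txt, d.txt, e.txt} staged={none}
After op 19 (git add a.txt): modified={b.txt, c.txt, d.txt, e.txt} staged={a.txt}
After op 20 (git reset d.txt): modified={b.txt, c.txt, d.txt, e.txt} staged={a.txt}
After op 21 (modify a.txt): modified={a.txt, b.txt, c.txt, d.txt, e.txt} staged={a.txt}
After op 22 (git add e.txt): modified={a.txt, b.txt, c.txt, d.txt} staged={a.txt, e.txt}
After op 23 (modify e.txt): modified={a.txt, b.txt, c.txt, d.txt, e.txt} staged={a.txt, e.txt}
After op 24 (git add d.txt): modified={a.txt, b.txt, c.txt, e.txt} staged={a.txt, d.txt, e.txt}
After op 25 (modify d.txt): modified={a.txt, b.txt, c.txt, d.txt, e.txt} staged={a.txt, d.txt, e.txt}
After op 26 (git reset c.txt): modified={a.txt, b.txt, c.txt, d.txt, e.txt} staged={a.txt, d.txt, e.txt}
After op 27 (git add e.txt): modified={a.txt, b.txt, c.txt, d.txt} staged={a.txt, d.txt, e.txt}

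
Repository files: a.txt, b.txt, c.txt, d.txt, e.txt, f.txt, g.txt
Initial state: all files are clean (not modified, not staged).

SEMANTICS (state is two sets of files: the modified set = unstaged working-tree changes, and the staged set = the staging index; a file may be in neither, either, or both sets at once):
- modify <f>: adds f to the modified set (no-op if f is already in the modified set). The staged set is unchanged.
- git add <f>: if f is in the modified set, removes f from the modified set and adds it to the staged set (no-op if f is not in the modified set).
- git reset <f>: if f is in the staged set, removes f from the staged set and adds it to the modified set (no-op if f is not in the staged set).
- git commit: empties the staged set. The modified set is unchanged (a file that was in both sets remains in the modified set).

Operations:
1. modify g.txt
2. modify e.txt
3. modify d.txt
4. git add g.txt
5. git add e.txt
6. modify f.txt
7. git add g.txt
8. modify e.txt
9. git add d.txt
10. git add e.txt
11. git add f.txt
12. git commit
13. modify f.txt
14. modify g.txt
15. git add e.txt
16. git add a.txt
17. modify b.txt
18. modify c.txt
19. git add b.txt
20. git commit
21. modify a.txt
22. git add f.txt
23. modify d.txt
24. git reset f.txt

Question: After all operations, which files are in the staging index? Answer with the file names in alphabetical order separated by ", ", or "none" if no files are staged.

After op 1 (modify g.txt): modified={g.txt} staged={none}
After op 2 (modify e.txt): modified={e.txt, g.txt} staged={none}
After op 3 (modify d.txt): modified={d.txt, e.txt, g.txt} staged={none}
After op 4 (git add g.txt): modified={d.txt, e.txt} staged={g.txt}
After op 5 (git add e.txt): modified={d.txt} staged={e.txt, g.txt}
After op 6 (modify f.txt): modified={d.txt, f.txt} staged={e.txt, g.txt}
After op 7 (git add g.txt): modified={d.txt, f.txt} staged={e.txt, g.txt}
After op 8 (modify e.txt): modified={d.txt, e.txt, f.txt} staged={e.txt, g.txt}
After op 9 (git add d.txt): modified={e.txt, f.txt} staged={d.txt, e.txt, g.txt}
After op 10 (git add e.txt): modified={f.txt} staged={d.txt, e.txt, g.txt}
After op 11 (git add f.txt): modified={none} staged={d.txt, e.txt, f.txt, g.txt}
After op 12 (git commit): modified={none} staged={none}
After op 13 (modify f.txt): modified={f.txt} staged={none}
After op 14 (modify g.txt): modified={f.txt, g.txt} staged={none}
After op 15 (git add e.txt): modified={f.txt, g.txt} staged={none}
After op 16 (git add a.txt): modified={f.txt, g.txt} staged={none}
After op 17 (modify b.txt): modified={b.txt, f.txt, g.txt} staged={none}
After op 18 (modify c.txt): modified={b.txt, c.txt, f.txt, g.txt} staged={none}
After op 19 (git add b.txt): modified={c.txt, f.txt, g.txt} staged={b.txt}
After op 20 (git commit): modified={c.txt, f.txt, g.txt} staged={none}
After op 21 (modify a.txt): modified={a.txt, c.txt, f.txt, g.txt} staged={none}
After op 22 (git add f.txt): modified={a.txt, c.txt, g.txt} staged={f.txt}
After op 23 (modify d.txt): modified={a.txt, c.txt, d.txt, g.txt} staged={f.txt}
After op 24 (git reset f.txt): modified={a.txt, c.txt, d.txt, f.txt, g.txt} staged={none}

Answer: none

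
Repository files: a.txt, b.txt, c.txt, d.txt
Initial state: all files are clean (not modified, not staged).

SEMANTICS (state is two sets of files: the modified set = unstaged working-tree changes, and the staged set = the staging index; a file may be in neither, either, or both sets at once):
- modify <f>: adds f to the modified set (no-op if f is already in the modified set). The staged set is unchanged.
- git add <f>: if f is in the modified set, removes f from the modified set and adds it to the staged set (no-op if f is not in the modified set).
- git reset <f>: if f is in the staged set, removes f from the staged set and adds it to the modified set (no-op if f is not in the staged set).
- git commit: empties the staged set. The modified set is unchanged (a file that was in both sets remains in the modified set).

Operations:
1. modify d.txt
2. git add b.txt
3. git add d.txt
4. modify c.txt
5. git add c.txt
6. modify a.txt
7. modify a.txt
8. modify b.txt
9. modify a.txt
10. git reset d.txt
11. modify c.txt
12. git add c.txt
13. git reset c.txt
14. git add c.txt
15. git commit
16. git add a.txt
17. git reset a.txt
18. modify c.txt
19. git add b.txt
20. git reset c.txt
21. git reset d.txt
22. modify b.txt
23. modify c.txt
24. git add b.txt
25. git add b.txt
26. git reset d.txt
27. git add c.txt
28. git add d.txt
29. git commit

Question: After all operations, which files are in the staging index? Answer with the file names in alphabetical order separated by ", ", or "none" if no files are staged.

Answer: none

Derivation:
After op 1 (modify d.txt): modified={d.txt} staged={none}
After op 2 (git add b.txt): modified={d.txt} staged={none}
After op 3 (git add d.txt): modified={none} staged={d.txt}
After op 4 (modify c.txt): modified={c.txt} staged={d.txt}
After op 5 (git add c.txt): modified={none} staged={c.txt, d.txt}
After op 6 (modify a.txt): modified={a.txt} staged={c.txt, d.txt}
After op 7 (modify a.txt): modified={a.txt} staged={c.txt, d.txt}
After op 8 (modify b.txt): modified={a.txt, b.txt} staged={c.txt, d.txt}
After op 9 (modify a.txt): modified={a.txt, b.txt} staged={c.txt, d.txt}
After op 10 (git reset d.txt): modified={a.txt, b.txt, d.txt} staged={c.txt}
After op 11 (modify c.txt): modified={a.txt, b.txt, c.txt, d.txt} staged={c.txt}
After op 12 (git add c.txt): modified={a.txt, b.txt, d.txt} staged={c.txt}
After op 13 (git reset c.txt): modified={a.txt, b.txt, c.txt, d.txt} staged={none}
After op 14 (git add c.txt): modified={a.txt, b.txt, d.txt} staged={c.txt}
After op 15 (git commit): modified={a.txt, b.txt, d.txt} staged={none}
After op 16 (git add a.txt): modified={b.txt, d.txt} staged={a.txt}
After op 17 (git reset a.txt): modified={a.txt, b.txt, d.txt} staged={none}
After op 18 (modify c.txt): modified={a.txt, b.txt, c.txt, d.txt} staged={none}
After op 19 (git add b.txt): modified={a.txt, c.txt, d.txt} staged={b.txt}
After op 20 (git reset c.txt): modified={a.txt, c.txt, d.txt} staged={b.txt}
After op 21 (git reset d.txt): modified={a.txt, c.txt, d.txt} staged={b.txt}
After op 22 (modify b.txt): modified={a.txt, b.txt, c.txt, d.txt} staged={b.txt}
After op 23 (modify c.txt): modified={a.txt, b.txt, c.txt, d.txt} staged={b.txt}
After op 24 (git add b.txt): modified={a.txt, c.txt, d.txt} staged={b.txt}
After op 25 (git add b.txt): modified={a.txt, c.txt, d.txt} staged={b.txt}
After op 26 (git reset d.txt): modified={a.txt, c.txt, d.txt} staged={b.txt}
After op 27 (git add c.txt): modified={a.txt, d.txt} staged={b.txt, c.txt}
After op 28 (git add d.txt): modified={a.txt} staged={b.txt, c.txt, d.txt}
After op 29 (git commit): modified={a.txt} staged={none}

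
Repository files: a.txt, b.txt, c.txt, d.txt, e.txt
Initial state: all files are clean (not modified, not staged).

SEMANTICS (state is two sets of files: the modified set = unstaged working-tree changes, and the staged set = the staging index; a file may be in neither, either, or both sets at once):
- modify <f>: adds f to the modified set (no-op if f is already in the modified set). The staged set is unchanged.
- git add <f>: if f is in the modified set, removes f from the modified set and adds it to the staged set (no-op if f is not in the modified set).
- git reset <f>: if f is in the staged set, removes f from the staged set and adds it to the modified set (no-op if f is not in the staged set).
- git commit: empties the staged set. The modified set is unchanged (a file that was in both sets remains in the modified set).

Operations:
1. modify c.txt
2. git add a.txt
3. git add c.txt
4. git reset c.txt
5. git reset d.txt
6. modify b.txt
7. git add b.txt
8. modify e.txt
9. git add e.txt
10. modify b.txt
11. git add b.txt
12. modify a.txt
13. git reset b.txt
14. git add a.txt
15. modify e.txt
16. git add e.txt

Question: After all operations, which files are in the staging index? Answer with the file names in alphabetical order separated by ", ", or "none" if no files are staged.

Answer: a.txt, e.txt

Derivation:
After op 1 (modify c.txt): modified={c.txt} staged={none}
After op 2 (git add a.txt): modified={c.txt} staged={none}
After op 3 (git add c.txt): modified={none} staged={c.txt}
After op 4 (git reset c.txt): modified={c.txt} staged={none}
After op 5 (git reset d.txt): modified={c.txt} staged={none}
After op 6 (modify b.txt): modified={b.txt, c.txt} staged={none}
After op 7 (git add b.txt): modified={c.txt} staged={b.txt}
After op 8 (modify e.txt): modified={c.txt, e.txt} staged={b.txt}
After op 9 (git add e.txt): modified={c.txt} staged={b.txt, e.txt}
After op 10 (modify b.txt): modified={b.txt, c.txt} staged={b.txt, e.txt}
After op 11 (git add b.txt): modified={c.txt} staged={b.txt, e.txt}
After op 12 (modify a.txt): modified={a.txt, c.txt} staged={b.txt, e.txt}
After op 13 (git reset b.txt): modified={a.txt, b.txt, c.txt} staged={e.txt}
After op 14 (git add a.txt): modified={b.txt, c.txt} staged={a.txt, e.txt}
After op 15 (modify e.txt): modified={b.txt, c.txt, e.txt} staged={a.txt, e.txt}
After op 16 (git add e.txt): modified={b.txt, c.txt} staged={a.txt, e.txt}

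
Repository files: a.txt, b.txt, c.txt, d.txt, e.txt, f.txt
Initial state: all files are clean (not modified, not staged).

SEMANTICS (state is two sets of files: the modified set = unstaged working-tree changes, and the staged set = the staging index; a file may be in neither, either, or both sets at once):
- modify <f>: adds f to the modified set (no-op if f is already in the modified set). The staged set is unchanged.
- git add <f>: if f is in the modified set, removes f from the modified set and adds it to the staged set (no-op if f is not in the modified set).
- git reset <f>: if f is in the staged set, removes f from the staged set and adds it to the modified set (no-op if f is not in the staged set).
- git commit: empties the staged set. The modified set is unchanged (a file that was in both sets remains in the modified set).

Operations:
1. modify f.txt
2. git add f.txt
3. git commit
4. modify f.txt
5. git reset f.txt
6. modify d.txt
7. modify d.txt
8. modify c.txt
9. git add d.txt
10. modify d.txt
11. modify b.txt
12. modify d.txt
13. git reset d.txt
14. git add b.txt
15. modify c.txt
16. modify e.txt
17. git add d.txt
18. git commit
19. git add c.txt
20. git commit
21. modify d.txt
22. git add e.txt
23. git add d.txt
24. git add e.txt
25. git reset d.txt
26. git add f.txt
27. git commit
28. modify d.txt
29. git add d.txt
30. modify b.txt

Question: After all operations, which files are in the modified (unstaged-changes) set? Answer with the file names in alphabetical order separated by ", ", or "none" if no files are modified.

After op 1 (modify f.txt): modified={f.txt} staged={none}
After op 2 (git add f.txt): modified={none} staged={f.txt}
After op 3 (git commit): modified={none} staged={none}
After op 4 (modify f.txt): modified={f.txt} staged={none}
After op 5 (git reset f.txt): modified={f.txt} staged={none}
After op 6 (modify d.txt): modified={d.txt, f.txt} staged={none}
After op 7 (modify d.txt): modified={d.txt, f.txt} staged={none}
After op 8 (modify c.txt): modified={c.txt, d.txt, f.txt} staged={none}
After op 9 (git add d.txt): modified={c.txt, f.txt} staged={d.txt}
After op 10 (modify d.txt): modified={c.txt, d.txt, f.txt} staged={d.txt}
After op 11 (modify b.txt): modified={b.txt, c.txt, d.txt, f.txt} staged={d.txt}
After op 12 (modify d.txt): modified={b.txt, c.txt, d.txt, f.txt} staged={d.txt}
After op 13 (git reset d.txt): modified={b.txt, c.txt, d.txt, f.txt} staged={none}
After op 14 (git add b.txt): modified={c.txt, d.txt, f.txt} staged={b.txt}
After op 15 (modify c.txt): modified={c.txt, d.txt, f.txt} staged={b.txt}
After op 16 (modify e.txt): modified={c.txt, d.txt, e.txt, f.txt} staged={b.txt}
After op 17 (git add d.txt): modified={c.txt, e.txt, f.txt} staged={b.txt, d.txt}
After op 18 (git commit): modified={c.txt, e.txt, f.txt} staged={none}
After op 19 (git add c.txt): modified={e.txt, f.txt} staged={c.txt}
After op 20 (git commit): modified={e.txt, f.txt} staged={none}
After op 21 (modify d.txt): modified={d.txt, e.txt, f.txt} staged={none}
After op 22 (git add e.txt): modified={d.txt, f.txt} staged={e.txt}
After op 23 (git add d.txt): modified={f.txt} staged={d.txt, e.txt}
After op 24 (git add e.txt): modified={f.txt} staged={d.txt, e.txt}
After op 25 (git reset d.txt): modified={d.txt, f.txt} staged={e.txt}
After op 26 (git add f.txt): modified={d.txt} staged={e.txt, f.txt}
After op 27 (git commit): modified={d.txt} staged={none}
After op 28 (modify d.txt): modified={d.txt} staged={none}
After op 29 (git add d.txt): modified={none} staged={d.txt}
After op 30 (modify b.txt): modified={b.txt} staged={d.txt}

Answer: b.txt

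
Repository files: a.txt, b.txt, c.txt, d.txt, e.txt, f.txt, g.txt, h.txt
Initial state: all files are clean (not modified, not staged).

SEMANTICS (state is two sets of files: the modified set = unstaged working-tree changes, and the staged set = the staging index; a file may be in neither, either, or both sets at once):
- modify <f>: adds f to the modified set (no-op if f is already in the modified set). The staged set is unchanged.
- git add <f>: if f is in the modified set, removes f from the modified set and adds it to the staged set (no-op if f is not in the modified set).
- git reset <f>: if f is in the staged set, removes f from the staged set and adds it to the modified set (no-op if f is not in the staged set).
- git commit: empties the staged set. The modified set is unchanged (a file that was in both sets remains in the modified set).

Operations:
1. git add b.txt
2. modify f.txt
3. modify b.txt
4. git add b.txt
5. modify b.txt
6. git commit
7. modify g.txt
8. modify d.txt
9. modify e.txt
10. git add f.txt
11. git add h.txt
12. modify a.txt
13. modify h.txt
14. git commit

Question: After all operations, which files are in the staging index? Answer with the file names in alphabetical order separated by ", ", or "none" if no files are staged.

Answer: none

Derivation:
After op 1 (git add b.txt): modified={none} staged={none}
After op 2 (modify f.txt): modified={f.txt} staged={none}
After op 3 (modify b.txt): modified={b.txt, f.txt} staged={none}
After op 4 (git add b.txt): modified={f.txt} staged={b.txt}
After op 5 (modify b.txt): modified={b.txt, f.txt} staged={b.txt}
After op 6 (git commit): modified={b.txt, f.txt} staged={none}
After op 7 (modify g.txt): modified={b.txt, f.txt, g.txt} staged={none}
After op 8 (modify d.txt): modified={b.txt, d.txt, f.txt, g.txt} staged={none}
After op 9 (modify e.txt): modified={b.txt, d.txt, e.txt, f.txt, g.txt} staged={none}
After op 10 (git add f.txt): modified={b.txt, d.txt, e.txt, g.txt} staged={f.txt}
After op 11 (git add h.txt): modified={b.txt, d.txt, e.txt, g.txt} staged={f.txt}
After op 12 (modify a.txt): modified={a.txt, b.txt, d.txt, e.txt, g.txt} staged={f.txt}
After op 13 (modify h.txt): modified={a.txt, b.txt, d.txt, e.txt, g.txt, h.txt} staged={f.txt}
After op 14 (git commit): modified={a.txt, b.txt, d.txt, e.txt, g.txt, h.txt} staged={none}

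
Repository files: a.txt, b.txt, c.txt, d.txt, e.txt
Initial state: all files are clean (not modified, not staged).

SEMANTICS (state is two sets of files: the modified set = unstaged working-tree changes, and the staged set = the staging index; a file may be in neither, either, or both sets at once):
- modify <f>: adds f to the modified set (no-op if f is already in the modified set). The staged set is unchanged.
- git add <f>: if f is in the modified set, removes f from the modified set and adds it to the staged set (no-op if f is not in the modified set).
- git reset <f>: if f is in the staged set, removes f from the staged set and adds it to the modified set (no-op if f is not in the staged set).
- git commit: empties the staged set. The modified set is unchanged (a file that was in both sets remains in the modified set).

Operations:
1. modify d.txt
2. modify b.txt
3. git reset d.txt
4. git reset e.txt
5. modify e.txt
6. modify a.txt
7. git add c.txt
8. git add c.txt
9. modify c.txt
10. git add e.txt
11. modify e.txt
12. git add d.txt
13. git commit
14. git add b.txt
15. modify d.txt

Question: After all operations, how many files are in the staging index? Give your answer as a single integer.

After op 1 (modify d.txt): modified={d.txt} staged={none}
After op 2 (modify b.txt): modified={b.txt, d.txt} staged={none}
After op 3 (git reset d.txt): modified={b.txt, d.txt} staged={none}
After op 4 (git reset e.txt): modified={b.txt, d.txt} staged={none}
After op 5 (modify e.txt): modified={b.txt, d.txt, e.txt} staged={none}
After op 6 (modify a.txt): modified={a.txt, b.txt, d.txt, e.txt} staged={none}
After op 7 (git add c.txt): modified={a.txt, b.txt, d.txt, e.txt} staged={none}
After op 8 (git add c.txt): modified={a.txt, b.txt, d.txt, e.txt} staged={none}
After op 9 (modify c.txt): modified={a.txt, b.txt, c.txt, d.txt, e.txt} staged={none}
After op 10 (git add e.txt): modified={a.txt, b.txt, c.txt, d.txt} staged={e.txt}
After op 11 (modify e.txt): modified={a.txt, b.txt, c.txt, d.txt, e.txt} staged={e.txt}
After op 12 (git add d.txt): modified={a.txt, b.txt, c.txt, e.txt} staged={d.txt, e.txt}
After op 13 (git commit): modified={a.txt, b.txt, c.txt, e.txt} staged={none}
After op 14 (git add b.txt): modified={a.txt, c.txt, e.txt} staged={b.txt}
After op 15 (modify d.txt): modified={a.txt, c.txt, d.txt, e.txt} staged={b.txt}
Final staged set: {b.txt} -> count=1

Answer: 1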